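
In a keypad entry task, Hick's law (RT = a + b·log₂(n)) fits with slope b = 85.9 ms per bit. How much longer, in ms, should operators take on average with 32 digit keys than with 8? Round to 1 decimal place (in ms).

171.8 ms

The intercept a cancels: ΔRT = b·(log₂ n₂ − log₂ n₁) = b·log₂(n₂/n₁).
log₂(32) − log₂(8) = log₂(32/8) = log₂(4) = 2.
ΔRT = 85.9 × 2.0000 = 171.800 ms.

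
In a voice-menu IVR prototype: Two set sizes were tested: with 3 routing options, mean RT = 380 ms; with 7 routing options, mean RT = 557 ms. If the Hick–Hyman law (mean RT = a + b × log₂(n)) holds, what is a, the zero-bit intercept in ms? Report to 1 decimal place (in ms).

The slope on a log₂ axis is (557 − 380) / (2.8074 − 1.5850) = 144.798 ms/bit.
Intercept: a = 380 − 144.798·log₂(3) = 150.501 ms.

150.5 ms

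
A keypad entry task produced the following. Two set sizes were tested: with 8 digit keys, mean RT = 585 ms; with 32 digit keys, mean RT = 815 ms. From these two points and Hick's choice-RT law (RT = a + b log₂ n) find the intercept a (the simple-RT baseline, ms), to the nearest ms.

240 ms

Slope: b = (815 − 585) / (log₂ 32 − log₂ 8) = 230/2.0000 = 115 ms/bit.
Intercept: a = 585 − 115·log₂(8) = 240.000 ms.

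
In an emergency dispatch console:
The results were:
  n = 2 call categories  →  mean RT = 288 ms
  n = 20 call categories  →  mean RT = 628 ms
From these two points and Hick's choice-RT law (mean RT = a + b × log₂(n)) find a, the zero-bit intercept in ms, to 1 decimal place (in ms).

185.6 ms

b = (RT₂ − RT₁)/(log₂ n₂ − log₂ n₁) = (628 − 288)/(4.3219 − 1) = 102.350 ms/bit.
Intercept: a = 288 − 102.350·log₂(2) = 185.650 ms.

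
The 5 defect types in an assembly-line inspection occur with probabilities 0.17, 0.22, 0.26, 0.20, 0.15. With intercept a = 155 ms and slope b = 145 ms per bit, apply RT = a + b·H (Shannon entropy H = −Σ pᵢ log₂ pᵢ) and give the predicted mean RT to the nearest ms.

488 ms

Entropy contributions −pᵢ log₂ pᵢ: 0.4346, 0.4806, 0.5053, 0.4644, 0.4105; sum H = 2.2954 bits.
RT = a + bH = 155 + 145·2.2954 = 487.83 ms.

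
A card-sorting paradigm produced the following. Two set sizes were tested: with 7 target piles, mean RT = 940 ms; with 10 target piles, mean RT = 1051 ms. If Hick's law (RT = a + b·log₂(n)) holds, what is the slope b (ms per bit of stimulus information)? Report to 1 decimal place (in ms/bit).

215.7 ms/bit

Slope: b = (1051 − 940) / (log₂ 10 − log₂ 7) = 111/0.5146 = 215.713 ms/bit.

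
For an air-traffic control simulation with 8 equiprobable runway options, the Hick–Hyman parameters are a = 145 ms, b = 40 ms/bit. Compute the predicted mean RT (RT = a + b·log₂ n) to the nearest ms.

log₂(8) = 3 bits, so RT = 145 + 40 × 3 ≈ 265.000 ms.

265 ms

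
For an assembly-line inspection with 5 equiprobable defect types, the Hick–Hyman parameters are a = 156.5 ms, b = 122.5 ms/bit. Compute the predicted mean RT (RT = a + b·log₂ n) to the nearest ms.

441 ms

log₂(5) = 2.3219 bits, so RT = 156.5 + 122.5 × 2.3219 ≈ 440.936 ms.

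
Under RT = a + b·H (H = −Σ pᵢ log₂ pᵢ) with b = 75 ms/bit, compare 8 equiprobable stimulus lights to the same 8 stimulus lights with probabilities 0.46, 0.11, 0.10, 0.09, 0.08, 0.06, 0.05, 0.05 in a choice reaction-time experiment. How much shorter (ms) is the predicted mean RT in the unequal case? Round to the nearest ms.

Equiprobable entropy H₀ = log₂ 8 = 3.0000 bits.
Skewed entropy H = −Σ pᵢ log₂ pᵢ = 2.4777 bits.
ΔRT = b·(H₀ − H) = 75 × 0.5223 = 39.17 ms.

39 ms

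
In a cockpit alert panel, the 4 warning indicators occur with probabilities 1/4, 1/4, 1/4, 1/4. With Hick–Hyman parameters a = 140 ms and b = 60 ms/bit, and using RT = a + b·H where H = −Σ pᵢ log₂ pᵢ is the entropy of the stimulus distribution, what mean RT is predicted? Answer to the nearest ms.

260 ms

H = −Σ pᵢ log₂ pᵢ = 0.25·2 + 0.25·2 + 0.25·2 + 0.25·2 = 2.000 bits.
RT = 140 + 60 × 2.000 = 260.00 ms.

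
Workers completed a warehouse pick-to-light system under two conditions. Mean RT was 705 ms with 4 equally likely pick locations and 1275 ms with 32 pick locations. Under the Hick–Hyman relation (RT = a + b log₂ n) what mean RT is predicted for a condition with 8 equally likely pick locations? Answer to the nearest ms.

RT is linear in log₂ n, so two points fix the line:
  b = (1275 − 705) / (log₂ 32 − log₂ 4) = 570 / (5 − 2) = 190 ms/bit
  a = 705 − 190 × 2 = 325 ms
Then RT(8) = 325 + 190 × log₂ 8 = 325 + 190 × 3 ≈ 895.000 ms.

895 ms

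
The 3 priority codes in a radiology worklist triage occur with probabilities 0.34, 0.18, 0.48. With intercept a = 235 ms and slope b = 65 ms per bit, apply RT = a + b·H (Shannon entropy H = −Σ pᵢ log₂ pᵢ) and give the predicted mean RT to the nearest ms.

Entropy contributions −pᵢ log₂ pᵢ: 0.5292, 0.4453, 0.5083; sum H = 1.4828 bits.
RT = a + bH = 235 + 65·1.4828 = 331.38 ms.

331 ms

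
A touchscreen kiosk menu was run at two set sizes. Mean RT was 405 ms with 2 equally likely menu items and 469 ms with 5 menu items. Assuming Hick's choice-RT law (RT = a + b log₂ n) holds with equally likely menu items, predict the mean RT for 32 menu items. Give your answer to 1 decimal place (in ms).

Fit slope and intercept:
  b = (469 − 405) / (log₂ 5 − log₂ 2) = 64 / (2.3219 − 1) = 48.414 ms/bit
  a = 405 − 48.414 × 1 = 356.586 ms
Then RT(32) = 356.586 + 48.414 × log₂ 32 = 356.586 + 48.414 × 5 ≈ 598.657 ms.

598.7 ms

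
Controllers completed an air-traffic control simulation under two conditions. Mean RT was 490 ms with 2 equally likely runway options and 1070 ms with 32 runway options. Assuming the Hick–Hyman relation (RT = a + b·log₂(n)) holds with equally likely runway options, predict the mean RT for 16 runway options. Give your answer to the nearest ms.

925 ms

Fit slope and intercept:
  b = (1070 − 490) / (log₂ 32 − log₂ 2) = 580 / (5 − 1) = 145 ms/bit
  a = 490 − 145 × 1 = 345 ms
Then RT(16) = 345 + 145 × log₂ 16 = 345 + 145 × 4 ≈ 925.000 ms.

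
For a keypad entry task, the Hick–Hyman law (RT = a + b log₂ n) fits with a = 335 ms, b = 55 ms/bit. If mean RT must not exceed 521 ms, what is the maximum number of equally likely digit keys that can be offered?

10

Information budget: (521 − 335)/55 = 3.3818 bits, so n ≤ 2^3.3818 = 10.424 → at most 10.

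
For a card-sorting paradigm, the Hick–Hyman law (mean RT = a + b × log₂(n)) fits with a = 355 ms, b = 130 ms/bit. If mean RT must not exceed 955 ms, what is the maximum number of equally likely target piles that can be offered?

24

130·log₂ n ≤ 955 − 355 = 600, giving log₂ n ≤ 4.6154 and n ≤ 24.511. The largest whole number is 24.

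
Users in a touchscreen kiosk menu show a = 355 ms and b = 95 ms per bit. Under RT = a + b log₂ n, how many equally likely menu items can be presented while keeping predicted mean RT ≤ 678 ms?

10

Information budget: (678 − 355)/95 = 3.4000 bits, so n ≤ 2^3.4000 = 10.556 → at most 10.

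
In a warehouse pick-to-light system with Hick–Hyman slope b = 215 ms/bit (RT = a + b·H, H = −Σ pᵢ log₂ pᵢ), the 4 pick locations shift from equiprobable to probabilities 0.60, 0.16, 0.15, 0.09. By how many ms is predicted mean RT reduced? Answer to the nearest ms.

The RT saving is b·ΔH. Equiprobable H₀ = log₂(4) = 2.0000 bits; with the given probabilities H = 1.5884 bits.
b·(H₀ − H) = 215 × (2.0000 − 1.5884) = 88.50 ms.

88 ms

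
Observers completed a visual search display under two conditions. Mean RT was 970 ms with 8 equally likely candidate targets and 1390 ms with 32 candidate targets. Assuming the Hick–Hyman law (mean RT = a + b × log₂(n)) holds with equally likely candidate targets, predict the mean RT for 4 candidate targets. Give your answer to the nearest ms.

With log₂ n on the abscissa the relation is linear; from the two conditions:
  b = (1390 − 970) / (log₂ 32 − log₂ 8) = 420 / (5 − 3) = 210 ms/bit
  a = 970 − 210 × 3 = 340 ms
Then RT(4) = 340 + 210 × log₂ 4 = 340 + 210 × 2 ≈ 760.000 ms.

760 ms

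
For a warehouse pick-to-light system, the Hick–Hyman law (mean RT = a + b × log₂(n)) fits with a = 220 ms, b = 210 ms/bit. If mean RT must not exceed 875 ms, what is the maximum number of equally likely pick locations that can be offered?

8

Set 220 + 210·log₂ n ≤ 875 → log₂ n ≤ (875 − 220)/210 = 3.1190.
So n ≤ 2^3.1190 = 8.688; the largest integer n is 8.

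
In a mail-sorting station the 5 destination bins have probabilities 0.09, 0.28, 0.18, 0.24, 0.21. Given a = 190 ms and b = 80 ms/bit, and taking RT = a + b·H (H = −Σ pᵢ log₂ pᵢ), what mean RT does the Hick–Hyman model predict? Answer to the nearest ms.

Entropy contributions −pᵢ log₂ pᵢ: 0.3127, 0.5142, 0.4453, 0.4941, 0.4728; sum H = 2.2391 bits.
RT = a + bH = 190 + 80·2.2391 = 369.13 ms.

369 ms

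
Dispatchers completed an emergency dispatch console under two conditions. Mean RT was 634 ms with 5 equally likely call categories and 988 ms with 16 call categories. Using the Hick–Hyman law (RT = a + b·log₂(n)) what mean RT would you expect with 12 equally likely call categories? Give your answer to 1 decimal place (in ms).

900.4 ms

With log₂ n on the abscissa the relation is linear; from the two conditions:
  b = (988 − 634) / (log₂ 16 − log₂ 5) = 354 / (4 − 2.3219) = 210.956 ms/bit
  a = 634 − 210.956 × 2.3219 = 144.174 ms
Then RT(12) = 144.174 + 210.956 × log₂ 12 = 144.174 + 210.956 × 3.5850 ≈ 900.445 ms.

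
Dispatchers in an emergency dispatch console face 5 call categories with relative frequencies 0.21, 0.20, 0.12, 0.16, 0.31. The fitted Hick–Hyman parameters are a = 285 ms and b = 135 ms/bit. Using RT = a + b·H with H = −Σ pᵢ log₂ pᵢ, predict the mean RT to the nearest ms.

H = 0.21·log₂(1/0.21) + 0.20·log₂(1/0.20) + 0.12·log₂(1/0.12) + 0.16·log₂(1/0.16) + 0.31·log₂(1/0.31) = 2.2511 bits.
RT = 285 + 135 × 2.2511 = 588.90 ms.

589 ms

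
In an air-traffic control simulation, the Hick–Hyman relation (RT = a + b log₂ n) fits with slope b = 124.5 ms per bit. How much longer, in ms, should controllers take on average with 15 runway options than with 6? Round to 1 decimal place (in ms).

164.6 ms

ΔRT = (a + b log₂ n₂) − (a + b log₂ n₁) = b·(log₂ n₂ − log₂ n₁).
log₂(15) − log₂(6) = 3.9069 − 2.5850 = 1.3219.
ΔRT = 124.5 × 1.3219 = 164.580 ms.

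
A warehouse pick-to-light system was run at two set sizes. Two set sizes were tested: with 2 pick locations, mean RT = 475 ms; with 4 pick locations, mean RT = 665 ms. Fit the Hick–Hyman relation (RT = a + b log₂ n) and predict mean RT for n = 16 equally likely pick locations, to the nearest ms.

RT is linear in log₂ n, so two points fix the line:
  b = (665 − 475) / (log₂ 4 − log₂ 2) = 190 / (2 − 1) = 190 ms/bit
  a = 475 − 190 × 1 = 285 ms
Then RT(16) = 285 + 190 × log₂ 16 = 285 + 190 × 4 ≈ 1045.000 ms.

1045 ms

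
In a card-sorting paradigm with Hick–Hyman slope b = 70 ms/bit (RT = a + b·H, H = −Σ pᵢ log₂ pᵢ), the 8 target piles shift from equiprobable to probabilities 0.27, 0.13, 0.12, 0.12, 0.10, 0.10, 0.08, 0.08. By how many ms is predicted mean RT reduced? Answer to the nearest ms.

The RT saving is b·ΔH. Equiprobable H₀ = log₂(8) = 3.0000 bits; with the given probabilities H = 2.8742 bits.
b·(H₀ − H) = 70 × (3.0000 − 2.8742) = 8.81 ms.

9 ms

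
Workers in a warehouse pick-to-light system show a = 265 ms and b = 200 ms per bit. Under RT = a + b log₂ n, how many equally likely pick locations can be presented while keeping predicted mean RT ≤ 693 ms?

Information budget: (693 − 265)/200 = 2.1400 bits, so n ≤ 2^2.1400 = 4.408 → at most 4.

4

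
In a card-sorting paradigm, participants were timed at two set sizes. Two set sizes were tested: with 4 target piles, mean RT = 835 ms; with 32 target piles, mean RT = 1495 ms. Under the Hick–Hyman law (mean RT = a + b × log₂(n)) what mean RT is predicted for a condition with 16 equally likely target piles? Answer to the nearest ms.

With log₂ n on the abscissa the relation is linear; from the two conditions:
  b = (1495 − 835) / (log₂ 32 − log₂ 4) = 660 / (5 − 2) = 220 ms/bit
  a = 835 − 220 × 2 = 395 ms
Then RT(16) = 395 + 220 × log₂ 16 = 395 + 220 × 4 ≈ 1275.000 ms.

1275 ms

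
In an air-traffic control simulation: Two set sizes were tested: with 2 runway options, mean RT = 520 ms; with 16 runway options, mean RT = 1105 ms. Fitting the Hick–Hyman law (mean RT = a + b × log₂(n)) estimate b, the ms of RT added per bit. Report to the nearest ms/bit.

195 ms/bit

b = (RT₂ − RT₁)/(log₂ n₂ − log₂ n₁) = (1105 − 520)/(4 − 1) = 195 ms/bit.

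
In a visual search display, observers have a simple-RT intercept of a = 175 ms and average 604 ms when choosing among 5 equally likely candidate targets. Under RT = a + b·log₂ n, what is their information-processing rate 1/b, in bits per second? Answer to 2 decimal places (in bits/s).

5.41 bits/s

b = (604 − 175)/log₂ 5 = 429/2.3219 = 184.760 ms per bit = 0.18476 s/bit; the reciprocal is 5.412 bits/s.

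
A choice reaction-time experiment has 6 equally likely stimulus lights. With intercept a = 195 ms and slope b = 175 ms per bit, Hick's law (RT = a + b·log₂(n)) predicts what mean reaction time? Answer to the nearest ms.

647 ms

log₂(6) = 2.5850 bits, so RT = 195 + 175 × 2.5850 ≈ 647.368 ms.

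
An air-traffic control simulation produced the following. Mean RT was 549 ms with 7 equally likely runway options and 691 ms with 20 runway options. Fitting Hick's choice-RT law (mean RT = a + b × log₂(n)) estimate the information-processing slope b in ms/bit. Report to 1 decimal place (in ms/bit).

93.8 ms/bit

Slope: b = (691 − 549) / (log₂ 20 − log₂ 7) = 142/1.5146 = 93.756 ms/bit.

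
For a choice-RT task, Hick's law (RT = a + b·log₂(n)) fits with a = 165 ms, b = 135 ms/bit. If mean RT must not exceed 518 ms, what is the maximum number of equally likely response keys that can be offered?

Information budget: (518 − 165)/135 = 2.6148 bits, so n ≤ 2^2.6148 = 6.125 → at most 6.

6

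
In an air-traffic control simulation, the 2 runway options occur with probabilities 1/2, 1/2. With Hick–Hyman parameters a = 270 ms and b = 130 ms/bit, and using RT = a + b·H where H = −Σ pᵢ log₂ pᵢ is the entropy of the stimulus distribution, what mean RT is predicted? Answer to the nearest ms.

400 ms

H = −Σ pᵢ log₂ pᵢ = 0.5·1 + 0.5·1 = 1.000 bits.
RT = 270 + 130 × 1.000 = 400.00 ms.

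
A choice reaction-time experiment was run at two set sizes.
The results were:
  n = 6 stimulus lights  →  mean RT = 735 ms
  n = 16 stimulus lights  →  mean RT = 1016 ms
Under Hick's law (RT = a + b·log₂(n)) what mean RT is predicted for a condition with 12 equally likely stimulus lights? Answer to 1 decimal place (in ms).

Fit slope and intercept:
  b = (1016 − 735) / (log₂ 16 − log₂ 6) = 281 / (4 − 2.5850) = 198.581 ms/bit
  a = 735 − 198.581 × 2.5850 = 221.675 ms
Then RT(12) = 221.675 + 198.581 × log₂ 12 = 221.675 + 198.581 × 3.5850 ≈ 933.581 ms.

933.6 ms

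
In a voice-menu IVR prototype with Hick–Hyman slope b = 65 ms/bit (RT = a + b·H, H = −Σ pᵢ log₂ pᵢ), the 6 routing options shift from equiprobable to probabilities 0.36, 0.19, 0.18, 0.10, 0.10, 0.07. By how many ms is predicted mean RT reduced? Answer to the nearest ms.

The RT saving is b·ΔH. Equiprobable H₀ = log₂(6) = 2.5850 bits; with the given probabilities H = 2.3641 bits.
b·(H₀ − H) = 65 × (2.5850 − 2.3641) = 14.36 ms.

14 ms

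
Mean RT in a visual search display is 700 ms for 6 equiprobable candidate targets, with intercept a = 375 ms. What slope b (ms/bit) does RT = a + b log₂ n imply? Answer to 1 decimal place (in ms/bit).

125.7 ms/bit

6 alternatives carry log₂ 6 = 2.5850 bits; the choice cost is 700 − 375 = 325 ms, so b = 325/2.5850 = 125.727 ms/bit.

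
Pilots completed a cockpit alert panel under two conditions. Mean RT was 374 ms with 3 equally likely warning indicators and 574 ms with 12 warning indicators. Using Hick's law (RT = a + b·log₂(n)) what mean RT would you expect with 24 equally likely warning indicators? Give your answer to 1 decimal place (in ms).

674.0 ms

With log₂ n on the abscissa the relation is linear; from the two conditions:
  b = (574 − 374) / (log₂ 12 − log₂ 3) = 200 / (3.5850 − 1.5850) = 100.000 ms/bit
  a = 374 − 100.000 × 1.5850 = 215.504 ms
Then RT(24) = 215.504 + 100.000 × log₂ 24 = 215.504 + 100.000 × 4.5850 ≈ 674.000 ms.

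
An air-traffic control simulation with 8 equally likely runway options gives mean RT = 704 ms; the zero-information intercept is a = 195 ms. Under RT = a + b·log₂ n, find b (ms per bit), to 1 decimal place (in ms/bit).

b = (704 − 195) / log₂(8) = 509 / 3 = 169.667 ms/bit.

169.7 ms/bit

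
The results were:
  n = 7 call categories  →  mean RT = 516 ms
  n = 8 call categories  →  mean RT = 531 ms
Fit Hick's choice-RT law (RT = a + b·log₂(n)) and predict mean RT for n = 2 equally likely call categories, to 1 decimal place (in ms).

375.3 ms

RT is linear in log₂ n, so two points fix the line:
  b = (531 − 516) / (log₂ 8 − log₂ 7) = 15 / (3 − 2.8074) = 77.863 ms/bit
  a = 516 − 77.863 × 2.8074 = 297.410 ms
Then RT(2) = 297.410 + 77.863 × log₂ 2 = 297.410 + 77.863 × 1 ≈ 375.273 ms.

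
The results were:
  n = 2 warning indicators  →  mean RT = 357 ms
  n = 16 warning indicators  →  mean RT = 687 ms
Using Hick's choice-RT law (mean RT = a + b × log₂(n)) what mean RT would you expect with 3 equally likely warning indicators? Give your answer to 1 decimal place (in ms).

421.3 ms

With log₂ n on the abscissa the relation is linear; from the two conditions:
  b = (687 − 357) / (log₂ 16 − log₂ 2) = 330 / (4 − 1) = 110.000 ms/bit
  a = 357 − 110.000 × 1 = 247.000 ms
Then RT(3) = 247.000 + 110.000 × log₂ 3 = 247.000 + 110.000 × 1.5850 ≈ 421.346 ms.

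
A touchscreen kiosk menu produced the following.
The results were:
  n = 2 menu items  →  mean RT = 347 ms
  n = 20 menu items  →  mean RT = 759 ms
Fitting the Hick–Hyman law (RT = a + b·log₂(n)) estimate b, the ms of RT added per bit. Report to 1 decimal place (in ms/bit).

124.0 ms/bit

Slope: b = (759 − 347) / (log₂ 20 − log₂ 2) = 412/3.3219 = 124.024 ms/bit.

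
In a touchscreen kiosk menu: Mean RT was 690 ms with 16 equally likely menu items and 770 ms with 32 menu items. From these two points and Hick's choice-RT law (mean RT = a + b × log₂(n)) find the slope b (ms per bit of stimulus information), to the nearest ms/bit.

b = (RT₂ − RT₁)/(log₂ n₂ − log₂ n₁) = (770 − 690)/(5 − 4) = 80 ms/bit.

80 ms/bit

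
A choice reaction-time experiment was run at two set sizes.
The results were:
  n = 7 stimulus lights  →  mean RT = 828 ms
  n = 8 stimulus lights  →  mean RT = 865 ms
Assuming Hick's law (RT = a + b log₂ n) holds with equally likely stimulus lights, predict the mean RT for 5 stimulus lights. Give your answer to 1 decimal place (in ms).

734.8 ms

Fit slope and intercept:
  b = (865 − 828) / (log₂ 8 − log₂ 7) = 37 / (3 − 2.8074) = 192.063 ms/bit
  a = 828 − 192.063 × 2.8074 = 288.811 ms
Then RT(5) = 288.811 + 192.063 × log₂ 5 = 288.811 + 192.063 × 2.3219 ≈ 734.767 ms.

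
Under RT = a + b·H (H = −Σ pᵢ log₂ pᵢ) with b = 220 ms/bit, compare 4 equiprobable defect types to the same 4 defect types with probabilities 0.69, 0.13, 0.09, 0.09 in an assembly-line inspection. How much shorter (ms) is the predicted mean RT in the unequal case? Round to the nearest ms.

Equiprobable entropy H₀ = log₂ 4 = 2.0000 bits.
Skewed entropy H = −Σ pᵢ log₂ pᵢ = 1.3773 bits.
ΔRT = b·(H₀ − H) = 220 × 0.6227 = 136.99 ms.

137 ms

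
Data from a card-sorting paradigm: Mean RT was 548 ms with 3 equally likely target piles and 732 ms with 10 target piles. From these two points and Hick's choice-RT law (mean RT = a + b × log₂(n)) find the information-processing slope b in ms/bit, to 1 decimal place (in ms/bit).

b = (RT₂ − RT₁)/(log₂ n₂ − log₂ n₁) = (732 − 548)/(3.3219 − 1.5850) = 105.932 ms/bit.

105.9 ms/bit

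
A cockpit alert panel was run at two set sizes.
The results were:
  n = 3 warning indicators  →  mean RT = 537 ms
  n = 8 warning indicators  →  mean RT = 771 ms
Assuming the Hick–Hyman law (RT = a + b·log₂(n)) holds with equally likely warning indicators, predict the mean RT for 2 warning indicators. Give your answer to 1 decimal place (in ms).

RT is linear in log₂ n, so two points fix the line:
  b = (771 − 537) / (log₂ 8 − log₂ 3) = 234 / (3 − 1.5850) = 165.367 ms/bit
  a = 537 − 165.367 × 1.5850 = 274.900 ms
Then RT(2) = 274.900 + 165.367 × log₂ 2 = 274.900 + 165.367 × 1 ≈ 440.267 ms.

440.3 ms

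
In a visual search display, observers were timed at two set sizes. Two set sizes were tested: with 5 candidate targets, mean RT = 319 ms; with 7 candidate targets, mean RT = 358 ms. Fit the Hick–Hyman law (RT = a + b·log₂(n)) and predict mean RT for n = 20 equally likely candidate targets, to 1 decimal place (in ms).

479.7 ms

With log₂ n on the abscissa the relation is linear; from the two conditions:
  b = (358 − 319) / (log₂ 7 − log₂ 5) = 39 / (2.8074 − 2.3219) = 80.342 ms/bit
  a = 319 − 80.342 × 2.3219 = 132.452 ms
Then RT(20) = 132.452 + 80.342 × log₂ 20 = 132.452 + 80.342 × 4.3219 ≈ 479.683 ms.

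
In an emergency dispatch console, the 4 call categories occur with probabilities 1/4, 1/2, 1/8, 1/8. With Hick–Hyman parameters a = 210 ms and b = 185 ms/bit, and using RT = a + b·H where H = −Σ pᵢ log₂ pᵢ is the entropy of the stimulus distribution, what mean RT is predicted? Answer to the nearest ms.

534 ms

H = −Σ pᵢ log₂ pᵢ = 0.25·2 + 0.5·1 + 0.125·3 + 0.125·3 = 1.750 bits.
RT = 210 + 185 × 1.750 = 533.75 ms.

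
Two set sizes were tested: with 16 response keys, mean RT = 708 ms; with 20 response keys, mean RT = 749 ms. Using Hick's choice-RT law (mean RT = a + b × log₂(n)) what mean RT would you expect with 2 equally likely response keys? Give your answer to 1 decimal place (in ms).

Fit slope and intercept:
  b = (749 − 708) / (log₂ 20 − log₂ 16) = 41 / (4.3219 − 4) = 127.358 ms/bit
  a = 708 − 127.358 × 4 = 198.569 ms
Then RT(2) = 198.569 + 127.358 × log₂ 2 = 198.569 + 127.358 × 1 ≈ 325.927 ms.

325.9 ms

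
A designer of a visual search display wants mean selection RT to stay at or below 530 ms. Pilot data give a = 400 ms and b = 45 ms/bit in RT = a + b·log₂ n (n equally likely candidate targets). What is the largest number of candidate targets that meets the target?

45·log₂ n ≤ 530 − 400 = 130, giving log₂ n ≤ 2.8889 and n ≤ 7.407. The largest whole number is 7.

7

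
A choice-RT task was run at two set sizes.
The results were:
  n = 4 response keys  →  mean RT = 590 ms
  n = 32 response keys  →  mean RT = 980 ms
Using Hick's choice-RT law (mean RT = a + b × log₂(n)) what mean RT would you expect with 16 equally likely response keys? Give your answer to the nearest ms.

Fit slope and intercept:
  b = (980 − 590) / (log₂ 32 − log₂ 4) = 390 / (5 − 2) = 130 ms/bit
  a = 590 − 130 × 2 = 330 ms
Then RT(16) = 330 + 130 × log₂ 16 = 330 + 130 × 4 ≈ 850.000 ms.

850 ms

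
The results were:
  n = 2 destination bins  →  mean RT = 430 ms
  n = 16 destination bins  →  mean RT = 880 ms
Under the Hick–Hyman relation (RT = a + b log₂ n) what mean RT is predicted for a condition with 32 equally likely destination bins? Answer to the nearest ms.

RT is linear in log₂ n, so two points fix the line:
  b = (880 − 430) / (log₂ 16 − log₂ 2) = 450 / (4 − 1) = 150 ms/bit
  a = 430 − 150 × 1 = 280 ms
Then RT(32) = 280 + 150 × log₂ 32 = 280 + 150 × 5 ≈ 1030.000 ms.

1030 ms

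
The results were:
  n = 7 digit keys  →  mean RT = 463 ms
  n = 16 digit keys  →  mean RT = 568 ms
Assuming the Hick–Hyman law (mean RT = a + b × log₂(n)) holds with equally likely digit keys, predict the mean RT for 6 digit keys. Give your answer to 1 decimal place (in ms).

Fit slope and intercept:
  b = (568 − 463) / (log₂ 16 − log₂ 7) = 105 / (4 − 2.8074) = 88.040 ms/bit
  a = 463 − 88.040 × 2.8074 = 215.842 ms
Then RT(6) = 215.842 + 88.040 × log₂ 6 = 215.842 + 88.040 × 2.5850 ≈ 443.421 ms.

443.4 ms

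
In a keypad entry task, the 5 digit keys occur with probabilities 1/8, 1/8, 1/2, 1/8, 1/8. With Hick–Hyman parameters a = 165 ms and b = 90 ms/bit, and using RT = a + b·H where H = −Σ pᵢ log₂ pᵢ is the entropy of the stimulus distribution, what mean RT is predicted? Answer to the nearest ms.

345 ms

Each term −pᵢ log₂ pᵢ: 0.125·3 + 0.125·3 + 0.5·1 + 0.125·3 + 0.125·3; summed, H = 2.000 bits.
Mean RT = a + bH = 165 + 90·2.000 = 345.00 ms.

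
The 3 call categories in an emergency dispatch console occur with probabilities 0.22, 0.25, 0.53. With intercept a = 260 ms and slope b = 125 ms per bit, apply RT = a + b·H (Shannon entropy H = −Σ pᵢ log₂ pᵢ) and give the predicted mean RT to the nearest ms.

443 ms

Entropy contributions −pᵢ log₂ pᵢ: 0.4806, 0.5000, 0.4854; sum H = 1.4660 bits.
RT = a + bH = 260 + 125·1.4660 = 443.25 ms.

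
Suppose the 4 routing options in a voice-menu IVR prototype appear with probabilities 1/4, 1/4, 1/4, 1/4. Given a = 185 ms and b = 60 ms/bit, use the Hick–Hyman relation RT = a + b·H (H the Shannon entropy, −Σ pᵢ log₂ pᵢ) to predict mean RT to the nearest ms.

Each term −pᵢ log₂ pᵢ: 0.25·2 + 0.25·2 + 0.25·2 + 0.25·2; summed, H = 2.000 bits.
Mean RT = a + bH = 185 + 60·2.000 = 305.00 ms.

305 ms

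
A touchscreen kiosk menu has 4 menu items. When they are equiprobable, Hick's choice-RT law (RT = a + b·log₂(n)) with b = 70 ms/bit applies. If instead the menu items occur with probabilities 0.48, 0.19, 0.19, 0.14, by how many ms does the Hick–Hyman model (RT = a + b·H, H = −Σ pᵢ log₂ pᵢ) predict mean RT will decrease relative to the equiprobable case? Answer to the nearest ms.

13 ms

The RT saving is b·ΔH. Equiprobable H₀ = log₂(4) = 2.0000 bits; with the given probabilities H = 1.8158 bits.
b·(H₀ − H) = 70 × (2.0000 − 1.8158) = 12.89 ms.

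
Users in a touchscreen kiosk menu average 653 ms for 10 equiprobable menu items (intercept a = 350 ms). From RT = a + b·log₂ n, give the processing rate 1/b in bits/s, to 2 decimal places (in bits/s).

10.96 bits/s

Choice component = 653 − 350 = 303 ms over log₂(10) = 3.3219 bits.
b = 303 / 3.3219 = 91.212 ms/bit, so 1/b = 10.963 bits/s.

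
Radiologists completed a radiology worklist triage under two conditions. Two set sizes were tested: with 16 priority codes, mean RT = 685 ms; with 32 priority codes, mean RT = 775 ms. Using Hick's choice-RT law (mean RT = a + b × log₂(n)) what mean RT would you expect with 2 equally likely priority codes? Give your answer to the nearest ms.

415 ms

Solve the two-equation system in a and b:
  b = (775 − 685) / (log₂ 32 − log₂ 16) = 90 / (5 − 4) = 90 ms/bit
  a = 685 − 90 × 4 = 325 ms
Then RT(2) = 325 + 90 × log₂ 2 = 325 + 90 × 1 ≈ 415.000 ms.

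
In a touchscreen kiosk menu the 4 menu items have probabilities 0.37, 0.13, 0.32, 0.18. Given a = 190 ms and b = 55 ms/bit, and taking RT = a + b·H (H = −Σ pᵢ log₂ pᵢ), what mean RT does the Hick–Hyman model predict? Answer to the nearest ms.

Entropy contributions −pᵢ log₂ pᵢ: 0.5307, 0.3826, 0.5260, 0.4453; sum H = 1.8847 bits.
RT = a + bH = 190 + 55·1.8847 = 293.66 ms.

294 ms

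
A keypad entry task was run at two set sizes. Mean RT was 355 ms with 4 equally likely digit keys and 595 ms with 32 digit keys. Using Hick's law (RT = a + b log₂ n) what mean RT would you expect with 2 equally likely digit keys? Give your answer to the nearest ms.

275 ms

Solve the two-equation system in a and b:
  b = (595 − 355) / (log₂ 32 − log₂ 4) = 240 / (5 − 2) = 80 ms/bit
  a = 355 − 80 × 2 = 195 ms
Then RT(2) = 195 + 80 × log₂ 2 = 195 + 80 × 1 ≈ 275.000 ms.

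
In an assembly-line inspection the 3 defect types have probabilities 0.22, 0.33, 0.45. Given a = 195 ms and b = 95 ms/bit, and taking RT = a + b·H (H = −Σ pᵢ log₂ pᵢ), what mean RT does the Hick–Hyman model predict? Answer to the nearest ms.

340 ms

Entropy contributions −pᵢ log₂ pᵢ: 0.4806, 0.5278, 0.5184; sum H = 1.5268 bits.
RT = a + bH = 195 + 95·1.5268 = 340.05 ms.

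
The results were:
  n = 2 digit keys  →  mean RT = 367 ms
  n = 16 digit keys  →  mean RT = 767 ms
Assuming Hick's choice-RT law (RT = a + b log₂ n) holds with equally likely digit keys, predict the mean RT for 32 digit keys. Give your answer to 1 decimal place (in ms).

900.3 ms

RT is linear in log₂ n, so two points fix the line:
  b = (767 − 367) / (log₂ 16 − log₂ 2) = 400 / (4 − 1) = 133.333 ms/bit
  a = 367 − 133.333 × 1 = 233.667 ms
Then RT(32) = 233.667 + 133.333 × log₂ 32 = 233.667 + 133.333 × 5 ≈ 900.333 ms.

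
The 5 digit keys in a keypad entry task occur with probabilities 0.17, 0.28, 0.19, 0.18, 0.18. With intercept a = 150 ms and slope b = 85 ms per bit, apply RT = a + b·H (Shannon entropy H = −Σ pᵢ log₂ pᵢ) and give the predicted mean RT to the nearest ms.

Entropy contributions −pᵢ log₂ pᵢ: 0.4346, 0.5142, 0.4552, 0.4453, 0.4453; sum H = 2.2946 bits.
RT = a + bH = 150 + 85·2.2946 = 345.05 ms.

345 ms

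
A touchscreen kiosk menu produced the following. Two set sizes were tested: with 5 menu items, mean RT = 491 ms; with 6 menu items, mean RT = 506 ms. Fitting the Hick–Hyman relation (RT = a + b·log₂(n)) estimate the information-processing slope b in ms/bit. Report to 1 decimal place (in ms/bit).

57.0 ms/bit

b = (RT₂ − RT₁)/(log₂ n₂ − log₂ n₁) = (506 − 491)/(2.5850 − 2.3219) = 57.027 ms/bit.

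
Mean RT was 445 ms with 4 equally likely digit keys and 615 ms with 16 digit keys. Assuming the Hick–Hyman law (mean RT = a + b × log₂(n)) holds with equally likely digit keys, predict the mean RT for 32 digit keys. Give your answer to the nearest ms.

Fit slope and intercept:
  b = (615 − 445) / (log₂ 16 − log₂ 4) = 170 / (4 − 2) = 85 ms/bit
  a = 445 − 85 × 2 = 275 ms
Then RT(32) = 275 + 85 × log₂ 32 = 275 + 85 × 5 ≈ 700.000 ms.

700 ms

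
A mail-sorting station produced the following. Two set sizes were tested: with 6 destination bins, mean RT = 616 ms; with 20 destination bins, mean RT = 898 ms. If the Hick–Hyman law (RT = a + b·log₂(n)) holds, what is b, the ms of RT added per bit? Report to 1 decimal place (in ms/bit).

The slope on a log₂ axis is (898 − 616) / (4.3219 − 2.5850) = 162.352 ms/bit.

162.4 ms/bit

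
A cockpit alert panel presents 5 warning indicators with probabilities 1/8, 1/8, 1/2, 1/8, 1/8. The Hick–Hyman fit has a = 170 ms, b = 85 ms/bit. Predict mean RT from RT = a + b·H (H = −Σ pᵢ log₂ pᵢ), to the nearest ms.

340 ms

Each term −pᵢ log₂ pᵢ: 0.125·3 + 0.125·3 + 0.5·1 + 0.125·3 + 0.125·3; summed, H = 2.000 bits.
Mean RT = a + bH = 170 + 85·2.000 = 340.00 ms.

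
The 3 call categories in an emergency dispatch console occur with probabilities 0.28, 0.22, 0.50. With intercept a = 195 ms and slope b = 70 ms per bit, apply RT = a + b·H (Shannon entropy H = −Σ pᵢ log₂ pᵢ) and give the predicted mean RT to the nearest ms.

300 ms

H = 0.28·log₂(1/0.28) + 0.22·log₂(1/0.22) + 0.50·log₂(1/0.50) = 1.4948 bits.
RT = 195 + 70 × 1.4948 = 299.64 ms.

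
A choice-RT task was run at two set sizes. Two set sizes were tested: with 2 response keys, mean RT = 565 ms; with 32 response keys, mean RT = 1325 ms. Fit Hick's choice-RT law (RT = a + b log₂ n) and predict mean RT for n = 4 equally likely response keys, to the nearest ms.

Solve the two-equation system in a and b:
  b = (1325 − 565) / (log₂ 32 − log₂ 2) = 760 / (5 − 1) = 190 ms/bit
  a = 565 − 190 × 1 = 375 ms
Then RT(4) = 375 + 190 × log₂ 4 = 375 + 190 × 2 ≈ 755.000 ms.

755 ms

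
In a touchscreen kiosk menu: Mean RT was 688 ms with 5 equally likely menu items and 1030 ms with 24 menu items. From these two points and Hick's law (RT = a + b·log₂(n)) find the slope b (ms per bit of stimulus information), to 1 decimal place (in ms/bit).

151.1 ms/bit

The slope on a log₂ axis is (1030 − 688) / (4.5850 − 2.3219) = 151.125 ms/bit.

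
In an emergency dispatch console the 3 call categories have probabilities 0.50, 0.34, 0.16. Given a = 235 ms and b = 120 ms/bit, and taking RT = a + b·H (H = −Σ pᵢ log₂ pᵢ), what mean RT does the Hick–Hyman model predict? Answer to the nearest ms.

Entropy contributions −pᵢ log₂ pᵢ: 0.5000, 0.5292, 0.4230; sum H = 1.4522 bits.
RT = a + bH = 235 + 120·1.4522 = 409.26 ms.

409 ms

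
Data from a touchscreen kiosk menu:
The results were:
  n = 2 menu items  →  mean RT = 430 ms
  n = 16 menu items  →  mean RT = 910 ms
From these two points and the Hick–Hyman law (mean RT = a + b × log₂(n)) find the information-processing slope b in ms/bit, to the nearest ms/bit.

The slope on a log₂ axis is (910 − 430) / (4 − 1) = 160 ms/bit.

160 ms/bit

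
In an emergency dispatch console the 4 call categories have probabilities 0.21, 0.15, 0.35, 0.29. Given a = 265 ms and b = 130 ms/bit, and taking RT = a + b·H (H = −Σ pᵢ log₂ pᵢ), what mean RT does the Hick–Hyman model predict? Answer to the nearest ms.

Entropy contributions −pᵢ log₂ pᵢ: 0.4728, 0.4105, 0.5301, 0.5179; sum H = 1.9314 bits.
RT = a + bH = 265 + 130·1.9314 = 516.08 ms.

516 ms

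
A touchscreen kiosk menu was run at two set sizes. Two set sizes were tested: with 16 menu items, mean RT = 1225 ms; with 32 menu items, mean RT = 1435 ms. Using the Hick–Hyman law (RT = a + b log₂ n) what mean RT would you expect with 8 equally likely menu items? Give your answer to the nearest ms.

1015 ms

Fit slope and intercept:
  b = (1435 − 1225) / (log₂ 32 − log₂ 16) = 210 / (5 − 4) = 210 ms/bit
  a = 1225 − 210 × 4 = 385 ms
Then RT(8) = 385 + 210 × log₂ 8 = 385 + 210 × 3 ≈ 1015.000 ms.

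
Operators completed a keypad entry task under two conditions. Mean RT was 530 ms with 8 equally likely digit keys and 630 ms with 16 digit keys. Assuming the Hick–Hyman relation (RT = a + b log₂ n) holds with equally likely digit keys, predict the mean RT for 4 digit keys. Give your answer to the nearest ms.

Fit slope and intercept:
  b = (630 − 530) / (log₂ 16 − log₂ 8) = 100 / (4 − 3) = 100 ms/bit
  a = 530 − 100 × 3 = 230 ms
Then RT(4) = 230 + 100 × log₂ 4 = 230 + 100 × 2 ≈ 430.000 ms.

430 ms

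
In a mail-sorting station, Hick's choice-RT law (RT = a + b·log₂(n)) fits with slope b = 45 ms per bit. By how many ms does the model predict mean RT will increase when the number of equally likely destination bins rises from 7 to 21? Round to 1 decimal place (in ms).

71.3 ms

ΔRT = (a + b log₂ n₂) − (a + b log₂ n₁) = b·(log₂ n₂ − log₂ n₁).
log₂(21) − log₂(7) = 4.3923 − 2.8074 = 1.5850.
ΔRT = 45 × 1.5850 = 71.323 ms.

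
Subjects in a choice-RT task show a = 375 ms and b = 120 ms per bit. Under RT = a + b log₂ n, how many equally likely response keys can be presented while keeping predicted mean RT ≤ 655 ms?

Set 375 + 120·log₂ n ≤ 655 → log₂ n ≤ (655 − 375)/120 = 2.3333.
So n ≤ 2^2.3333 = 5.040; the largest integer n is 5.

5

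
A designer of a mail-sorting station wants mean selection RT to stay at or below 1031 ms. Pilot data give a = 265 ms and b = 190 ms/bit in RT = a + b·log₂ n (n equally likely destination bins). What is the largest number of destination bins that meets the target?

16

Set 265 + 190·log₂ n ≤ 1031 → log₂ n ≤ (1031 − 265)/190 = 4.0316.
So n ≤ 2^4.0316 = 16.354; the largest integer n is 16.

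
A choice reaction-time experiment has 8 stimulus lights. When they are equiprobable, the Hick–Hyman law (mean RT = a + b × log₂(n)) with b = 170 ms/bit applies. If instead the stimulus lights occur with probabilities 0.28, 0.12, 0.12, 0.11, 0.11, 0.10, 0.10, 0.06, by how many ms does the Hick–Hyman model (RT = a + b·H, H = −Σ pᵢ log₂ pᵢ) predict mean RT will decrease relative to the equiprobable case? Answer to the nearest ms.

The RT saving is b·ΔH. Equiprobable H₀ = log₂(8) = 3.0000 bits; with the given probabilities H = 2.8568 bits.
b·(H₀ − H) = 170 × (3.0000 − 2.8568) = 24.34 ms.

24 ms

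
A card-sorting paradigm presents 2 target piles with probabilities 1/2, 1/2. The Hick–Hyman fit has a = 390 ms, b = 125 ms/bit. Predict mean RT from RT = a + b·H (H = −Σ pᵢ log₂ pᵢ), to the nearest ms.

H = −Σ pᵢ log₂ pᵢ = 0.5·1 + 0.5·1 = 1.000 bits.
RT = 390 + 125 × 1.000 = 515.00 ms.

515 ms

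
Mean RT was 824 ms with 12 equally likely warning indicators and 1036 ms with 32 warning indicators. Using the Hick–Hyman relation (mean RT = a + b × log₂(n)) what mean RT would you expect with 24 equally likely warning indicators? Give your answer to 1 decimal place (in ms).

With log₂ n on the abscissa the relation is linear; from the two conditions:
  b = (1036 − 824) / (log₂ 32 − log₂ 12) = 212 / (5 − 3.5850) = 149.819 ms/bit
  a = 824 − 149.819 × 3.5850 = 286.903 ms
Then RT(24) = 286.903 + 149.819 × log₂ 24 = 286.903 + 149.819 × 4.5850 ≈ 973.819 ms.

973.8 ms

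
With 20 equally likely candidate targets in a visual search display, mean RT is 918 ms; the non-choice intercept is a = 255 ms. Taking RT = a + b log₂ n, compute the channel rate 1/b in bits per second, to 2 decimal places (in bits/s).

6.52 bits/s

Choice component = 918 − 255 = 663 ms over log₂(20) = 4.3219 bits.
b = 663 / 4.3219 = 153.404 ms/bit, so 1/b = 6.519 bits/s.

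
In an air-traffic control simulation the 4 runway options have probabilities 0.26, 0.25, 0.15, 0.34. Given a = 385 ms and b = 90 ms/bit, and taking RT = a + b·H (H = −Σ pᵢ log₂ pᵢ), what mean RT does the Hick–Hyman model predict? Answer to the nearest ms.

H = 0.26·log₂(1/0.26) + 0.25·log₂(1/0.25) + 0.15·log₂(1/0.15) + 0.34·log₂(1/0.34) = 1.9450 bits.
RT = 385 + 90 × 1.9450 = 560.05 ms.

560 ms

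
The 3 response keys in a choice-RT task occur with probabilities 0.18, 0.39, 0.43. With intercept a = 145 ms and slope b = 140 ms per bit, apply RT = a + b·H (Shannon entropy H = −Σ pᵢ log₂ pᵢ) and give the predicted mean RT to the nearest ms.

H = 0.18·log₂(1/0.18) + 0.39·log₂(1/0.39) + 0.43·log₂(1/0.43) = 1.4987 bits.
RT = 145 + 140 × 1.4987 = 354.81 ms.

355 ms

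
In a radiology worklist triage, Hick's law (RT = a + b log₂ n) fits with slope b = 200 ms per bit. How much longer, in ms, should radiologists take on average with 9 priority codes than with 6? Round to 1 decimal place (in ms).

Only the slope matters, since a is common to both: ΔRT = b·log₂(n₂/n₁).
log₂(9) − log₂(6) = 3.1699 − 2.5850 = 0.5850.
ΔRT = 200 × 0.5850 = 116.993 ms.

117.0 ms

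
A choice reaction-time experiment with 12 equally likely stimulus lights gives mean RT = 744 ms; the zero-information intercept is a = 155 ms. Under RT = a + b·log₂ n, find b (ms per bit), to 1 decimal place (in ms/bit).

12 alternatives carry log₂ 12 = 3.5850 bits; the choice cost is 744 − 155 = 589 ms, so b = 589/3.5850 = 164.297 ms/bit.

164.3 ms/bit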